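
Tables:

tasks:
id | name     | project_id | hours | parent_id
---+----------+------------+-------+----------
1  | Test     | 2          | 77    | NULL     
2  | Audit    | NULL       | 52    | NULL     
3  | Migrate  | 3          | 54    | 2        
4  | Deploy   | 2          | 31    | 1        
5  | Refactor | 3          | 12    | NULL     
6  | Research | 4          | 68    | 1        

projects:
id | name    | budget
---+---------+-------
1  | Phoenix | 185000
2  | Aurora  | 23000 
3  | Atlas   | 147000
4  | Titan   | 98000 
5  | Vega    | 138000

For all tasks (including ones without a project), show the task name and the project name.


LEFT JOIN keeps every row from tasks (the left table); where project_id has no match in projects, the project columns become NULL. Walk through each task:
  - task 1 (Test): project_id=2 -> matches Aurora
  - task 2 (Audit): project_id=NULL, no match -> kept with NULL
  - task 3 (Migrate): project_id=3 -> matches Atlas
  - task 4 (Deploy): project_id=2 -> matches Aurora
  - task 5 (Refactor): project_id=3 -> matches Atlas
  - task 6 (Research): project_id=4 -> matches Titan
All 6 rows appear; 1 has NULL project.

SQL:
SELECT a.name, b.name AS project
FROM tasks a
LEFT JOIN projects b ON a.project_id = b.id

Result:
name     | project
---------+--------
Test     | Aurora 
Audit    | NULL   
Migrate  | Atlas  
Deploy   | Aurora 
Refactor | Atlas  
Research | Titan  


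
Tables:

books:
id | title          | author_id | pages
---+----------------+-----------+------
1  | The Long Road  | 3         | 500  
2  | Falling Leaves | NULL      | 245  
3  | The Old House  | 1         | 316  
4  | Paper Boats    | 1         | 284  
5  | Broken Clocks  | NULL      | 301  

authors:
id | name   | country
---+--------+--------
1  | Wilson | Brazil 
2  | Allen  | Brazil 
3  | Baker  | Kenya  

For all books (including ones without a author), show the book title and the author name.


LEFT JOIN keeps every row from books (the left table); where author_id has no match in authors, the author columns become NULL. Walk through each book:
  - book 1 (The Long Road): author_id=3 -> matches Baker
  - book 2 (Falling Leaves): author_id=NULL, no match -> kept with NULL
  - book 3 (The Old House): author_id=1 -> matches Wilson
  - book 4 (Paper Boats): author_id=1 -> matches Wilson
  - book 5 (Broken Clocks): author_id=NULL, no match -> kept with NULL
All 5 rows appear; 2 have NULL author.

SQL:
SELECT a.title, b.name AS author
FROM books a
LEFT JOIN authors b ON a.author_id = b.id

Result:
title          | author
---------------+-------
The Long Road  | Baker 
Falling Leaves | NULL  
The Old House  | Wilson
Paper Boats    | Wilson
Broken Clocks  | NULL  


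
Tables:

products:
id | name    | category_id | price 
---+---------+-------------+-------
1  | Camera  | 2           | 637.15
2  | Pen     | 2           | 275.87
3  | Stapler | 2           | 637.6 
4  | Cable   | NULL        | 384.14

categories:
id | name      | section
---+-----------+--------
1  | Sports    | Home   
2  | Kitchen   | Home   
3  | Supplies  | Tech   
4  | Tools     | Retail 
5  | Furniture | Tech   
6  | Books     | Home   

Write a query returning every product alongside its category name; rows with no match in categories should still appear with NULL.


LEFT JOIN keeps every row from products (the left table); where category_id has no match in categories, the category columns become NULL. Walk through each product:
  - product 1 (Camera): category_id=2 -> matches Kitchen
  - product 2 (Pen): category_id=2 -> matches Kitchen
  - product 3 (Stapler): category_id=2 -> matches Kitchen
  - product 4 (Cable): category_id=NULL, no match -> kept with NULL
All 4 rows appear; 1 has NULL category.

SQL:
SELECT a.name, b.name AS category
FROM products a
LEFT JOIN categories b ON a.category_id = b.id

Result:
name    | category
--------+---------
Camera  | Kitchen 
Pen     | Kitchen 
Stapler | Kitchen 
Cable   | NULL    


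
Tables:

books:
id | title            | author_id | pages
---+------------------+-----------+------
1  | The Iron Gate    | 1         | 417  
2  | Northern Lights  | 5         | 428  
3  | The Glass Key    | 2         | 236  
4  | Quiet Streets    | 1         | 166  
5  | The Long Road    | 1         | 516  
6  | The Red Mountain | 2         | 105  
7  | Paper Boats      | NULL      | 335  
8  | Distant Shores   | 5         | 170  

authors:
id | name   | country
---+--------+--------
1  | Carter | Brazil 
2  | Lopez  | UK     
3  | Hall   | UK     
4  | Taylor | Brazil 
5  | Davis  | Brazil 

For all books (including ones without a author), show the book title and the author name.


LEFT JOIN keeps every row from books (the left table); where author_id has no match in authors, the author columns become NULL. Walk through each book:
  - book 1 (The Iron Gate): author_id=1 -> matches Carter
  - book 2 (Northern Lights): author_id=5 -> matches Davis
  - book 3 (The Glass Key): author_id=2 -> matches Lopez
  - book 4 (Quiet Streets): author_id=1 -> matches Carter
  - book 5 (The Long Road): author_id=1 -> matches Carter
  - book 6 (The Red Mountain): author_id=2 -> matches Lopez
  - book 7 (Paper Boats): author_id=NULL, no match -> kept with NULL
  - book 8 (Distant Shores): author_id=5 -> matches Davis
All 8 rows appear; 1 has NULL author.

SQL:
SELECT a.title, b.name AS author
FROM books a
LEFT JOIN authors b ON a.author_id = b.id

Result:
title            | author
-----------------+-------
The Iron Gate    | Carter
Northern Lights  | Davis 
The Glass Key    | Lopez 
Quiet Streets    | Carter
The Long Road    | Carter
The Red Mountain | Lopez 
Paper Boats      | NULL  
Distant Shores   | Davis 


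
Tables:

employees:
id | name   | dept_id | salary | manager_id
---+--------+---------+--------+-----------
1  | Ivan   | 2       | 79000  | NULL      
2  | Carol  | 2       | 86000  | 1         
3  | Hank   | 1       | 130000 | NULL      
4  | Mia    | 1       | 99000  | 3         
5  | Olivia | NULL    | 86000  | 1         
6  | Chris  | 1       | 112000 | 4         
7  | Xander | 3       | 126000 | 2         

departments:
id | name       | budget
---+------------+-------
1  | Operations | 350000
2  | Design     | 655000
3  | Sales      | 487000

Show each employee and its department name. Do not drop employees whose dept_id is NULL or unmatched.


LEFT JOIN keeps every row from employees (the left table); where dept_id has no match in departments, the department columns become NULL. Walk through each employee:
  - employee 1 (Ivan): dept_id=2 -> matches Design
  - employee 2 (Carol): dept_id=2 -> matches Design
  - employee 3 (Hank): dept_id=1 -> matches Operations
  - employee 4 (Mia): dept_id=1 -> matches Operations
  - employee 5 (Olivia): dept_id=NULL, no match -> kept with NULL
  - employee 6 (Chris): dept_id=1 -> matches Operations
  - employee 7 (Xander): dept_id=3 -> matches Sales
All 7 rows appear; 1 has NULL department.

SQL:
SELECT a.name, b.name AS department
FROM employees a
LEFT JOIN departments b ON a.dept_id = b.id

Result:
name   | department
-------+-----------
Ivan   | Design    
Carol  | Design    
Hank   | Operations
Mia    | Operations
Olivia | NULL      
Chris  | Operations
Xander | Sales     


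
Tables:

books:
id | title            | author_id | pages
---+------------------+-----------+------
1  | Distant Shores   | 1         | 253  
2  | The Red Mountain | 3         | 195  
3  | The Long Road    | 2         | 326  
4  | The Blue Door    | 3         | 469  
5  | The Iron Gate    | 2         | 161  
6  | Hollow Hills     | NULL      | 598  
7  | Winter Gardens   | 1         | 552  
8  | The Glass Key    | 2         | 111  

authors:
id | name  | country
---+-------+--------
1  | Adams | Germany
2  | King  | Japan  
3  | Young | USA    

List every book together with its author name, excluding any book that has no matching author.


INNER JOIN keeps only books rows whose author_id matches an id in authors. Walk through each book:
  - book 1 (Distant Shores): author_id=1 -> matches Adams
  - book 2 (The Red Mountain): author_id=3 -> matches Young
  - book 3 (The Long Road): author_id=2 -> matches King
  - book 4 (The Blue Door): author_id=3 -> matches Young
  - book 5 (The Iron Gate): author_id=2 -> matches King
  - book 6 (Hollow Hills): author_id=NULL, no match -> dropped
  - book 7 (Winter Gardens): author_id=1 -> matches Adams
  - book 8 (The Glass Key): author_id=2 -> matches King
So 1 of 8 rows is dropped.

SQL:
SELECT a.title, b.name AS author
FROM books a
INNER JOIN authors b ON a.author_id = b.id

Result:
title            | author
-----------------+-------
Distant Shores   | Adams 
The Red Mountain | Young 
The Long Road    | King  
The Blue Door    | Young 
The Iron Gate    | King  
Winter Gardens   | Adams 
The Glass Key    | King  


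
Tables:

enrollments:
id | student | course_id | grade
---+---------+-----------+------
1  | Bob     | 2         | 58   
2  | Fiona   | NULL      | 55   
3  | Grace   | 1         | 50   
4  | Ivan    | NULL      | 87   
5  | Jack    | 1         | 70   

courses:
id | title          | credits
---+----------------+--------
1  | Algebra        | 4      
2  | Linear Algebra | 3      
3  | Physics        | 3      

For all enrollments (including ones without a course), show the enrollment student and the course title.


LEFT JOIN keeps every row from enrollments (the left table); where course_id has no match in courses, the course columns become NULL. Walk through each enrollment:
  - enrollment 1 (Bob): course_id=2 -> matches Linear Algebra
  - enrollment 2 (Fiona): course_id=NULL, no match -> kept with NULL
  - enrollment 3 (Grace): course_id=1 -> matches Algebra
  - enrollment 4 (Ivan): course_id=NULL, no match -> kept with NULL
  - enrollment 5 (Jack): course_id=1 -> matches Algebra
All 5 rows appear; 2 have NULL course.

SQL:
SELECT a.student, b.title AS course
FROM enrollments a
LEFT JOIN courses b ON a.course_id = b.id

Result:
student | course        
--------+---------------
Bob     | Linear Algebra
Fiona   | NULL          
Grace   | Algebra       
Ivan    | NULL          
Jack    | Algebra       


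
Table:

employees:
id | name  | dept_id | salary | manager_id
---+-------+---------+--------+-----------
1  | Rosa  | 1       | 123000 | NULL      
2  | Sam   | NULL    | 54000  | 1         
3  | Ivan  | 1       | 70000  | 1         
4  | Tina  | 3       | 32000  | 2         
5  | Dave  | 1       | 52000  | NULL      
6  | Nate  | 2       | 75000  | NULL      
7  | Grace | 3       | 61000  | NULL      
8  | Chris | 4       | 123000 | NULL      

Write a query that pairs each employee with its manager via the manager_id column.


This is a self-join: employees is joined to a second copy of itself, matching each row's manager_id to another row's id. Use LEFT JOIN so rows with manager_id=NULL are kept.
  - employee 1 (Rosa): manager_id=NULL -> NULL
  - employee 2 (Sam): manager_id=1 -> Rosa
  - employee 3 (Ivan): manager_id=1 -> Rosa
  - employee 4 (Tina): manager_id=2 -> Sam
  - employee 5 (Dave): manager_id=NULL -> NULL
  - employee 6 (Nate): manager_id=NULL -> NULL
  - employee 7 (Grace): manager_id=NULL -> NULL
  - employee 8 (Chris): manager_id=NULL -> NULL

SQL:
SELECT a.name AS item, b.name AS manager
FROM employees a
LEFT JOIN employees b ON a.manager_id = b.id

Result:
item  | manager
------+--------
Rosa  | NULL   
Sam   | Rosa   
Ivan  | Rosa   
Tina  | Sam    
Dave  | NULL   
Nate  | NULL   
Grace | NULL   
Chris | NULL   


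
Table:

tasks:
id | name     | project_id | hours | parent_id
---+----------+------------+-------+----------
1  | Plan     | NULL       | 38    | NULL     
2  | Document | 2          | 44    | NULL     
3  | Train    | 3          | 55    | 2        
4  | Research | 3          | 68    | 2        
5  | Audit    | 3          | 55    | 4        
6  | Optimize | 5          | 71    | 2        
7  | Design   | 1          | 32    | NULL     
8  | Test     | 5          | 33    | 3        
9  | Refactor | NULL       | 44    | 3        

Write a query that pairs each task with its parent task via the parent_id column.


This is a self-join: tasks is joined to a second copy of itself, matching each row's parent_id to another row's id. Use LEFT JOIN so rows with parent_id=NULL are kept.
  - task 1 (Plan): parent_id=NULL -> NULL
  - task 2 (Document): parent_id=NULL -> NULL
  - task 3 (Train): parent_id=2 -> Document
  - task 4 (Research): parent_id=2 -> Document
  - task 5 (Audit): parent_id=4 -> Research
  - task 6 (Optimize): parent_id=2 -> Document
  - task 7 (Design): parent_id=NULL -> NULL
  - task 8 (Test): parent_id=3 -> Train
  - task 9 (Refactor): parent_id=3 -> Train

SQL:
SELECT a.name AS item, b.name AS parent
FROM tasks a
LEFT JOIN tasks b ON a.parent_id = b.id

Result:
item     | parent  
---------+---------
Plan     | NULL    
Document | NULL    
Train    | Document
Research | Document
Audit    | Research
Optimize | Document
Design   | NULL    
Test     | Train   
Refactor | Train   


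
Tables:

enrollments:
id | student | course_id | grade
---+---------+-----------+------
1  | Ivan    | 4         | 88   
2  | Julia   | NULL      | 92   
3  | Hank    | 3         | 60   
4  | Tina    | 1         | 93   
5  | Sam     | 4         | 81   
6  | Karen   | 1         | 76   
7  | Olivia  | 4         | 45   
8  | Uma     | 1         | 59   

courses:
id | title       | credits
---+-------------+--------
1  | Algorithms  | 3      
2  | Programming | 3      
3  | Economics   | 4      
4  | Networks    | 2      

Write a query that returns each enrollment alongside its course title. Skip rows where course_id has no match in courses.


INNER JOIN keeps only enrollments rows whose course_id matches an id in courses. Walk through each enrollment:
  - enrollment 1 (Ivan): course_id=4 -> matches Networks
  - enrollment 2 (Julia): course_id=NULL, no match -> dropped
  - enrollment 3 (Hank): course_id=3 -> matches Economics
  - enrollment 4 (Tina): course_id=1 -> matches Algorithms
  - enrollment 5 (Sam): course_id=4 -> matches Networks
  - enrollment 6 (Karen): course_id=1 -> matches Algorithms
  - enrollment 7 (Olivia): course_id=4 -> matches Networks
  - enrollment 8 (Uma): course_id=1 -> matches Algorithms
So 1 of 8 rows is dropped.

SQL:
SELECT a.student, b.title AS course
FROM enrollments a
INNER JOIN courses b ON a.course_id = b.id

Result:
student | course    
--------+-----------
Ivan    | Networks  
Hank    | Economics 
Tina    | Algorithms
Sam     | Networks  
Karen   | Algorithms
Olivia  | Networks  
Uma     | Algorithms


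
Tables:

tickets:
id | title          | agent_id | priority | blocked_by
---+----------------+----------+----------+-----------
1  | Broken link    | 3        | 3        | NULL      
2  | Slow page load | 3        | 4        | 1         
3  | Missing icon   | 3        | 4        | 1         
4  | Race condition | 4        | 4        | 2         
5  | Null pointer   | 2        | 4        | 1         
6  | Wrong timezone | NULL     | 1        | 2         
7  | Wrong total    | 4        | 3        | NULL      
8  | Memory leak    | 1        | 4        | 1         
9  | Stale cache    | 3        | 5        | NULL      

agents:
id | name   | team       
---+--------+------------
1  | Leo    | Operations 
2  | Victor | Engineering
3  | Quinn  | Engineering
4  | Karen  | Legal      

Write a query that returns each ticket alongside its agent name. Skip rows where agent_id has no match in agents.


INNER JOIN keeps only tickets rows whose agent_id matches an id in agents. Walk through each ticket:
  - ticket 1 (Broken link): agent_id=3 -> matches Quinn
  - ticket 2 (Slow page load): agent_id=3 -> matches Quinn
  - ticket 3 (Missing icon): agent_id=3 -> matches Quinn
  - ticket 4 (Race condition): agent_id=4 -> matches Karen
  - ticket 5 (Null pointer): agent_id=2 -> matches Victor
  - ticket 6 (Wrong timezone): agent_id=NULL, no match -> dropped
  - ticket 7 (Wrong total): agent_id=4 -> matches Karen
  - ticket 8 (Memory leak): agent_id=1 -> matches Leo
  - ticket 9 (Stale cache): agent_id=3 -> matches Quinn
So 1 of 9 rows is dropped.

SQL:
SELECT a.title, b.name AS agent
FROM tickets a
INNER JOIN agents b ON a.agent_id = b.id

Result:
title          | agent 
---------------+-------
Broken link    | Quinn 
Slow page load | Quinn 
Missing icon   | Quinn 
Race condition | Karen 
Null pointer   | Victor
Wrong total    | Karen 
Memory leak    | Leo   
Stale cache    | Quinn 


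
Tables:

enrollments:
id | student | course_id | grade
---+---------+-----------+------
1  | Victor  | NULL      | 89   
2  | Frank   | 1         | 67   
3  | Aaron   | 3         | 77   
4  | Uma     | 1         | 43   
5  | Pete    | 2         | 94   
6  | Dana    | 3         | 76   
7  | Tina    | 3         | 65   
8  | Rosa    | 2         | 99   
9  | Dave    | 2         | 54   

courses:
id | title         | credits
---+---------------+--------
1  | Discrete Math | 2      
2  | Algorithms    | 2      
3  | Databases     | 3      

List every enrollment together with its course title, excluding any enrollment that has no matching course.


INNER JOIN keeps only enrollments rows whose course_id matches an id in courses. Walk through each enrollment:
  - enrollment 1 (Victor): course_id=NULL, no match -> dropped
  - enrollment 2 (Frank): course_id=1 -> matches Discrete Math
  - enrollment 3 (Aaron): course_id=3 -> matches Databases
  - enrollment 4 (Uma): course_id=1 -> matches Discrete Math
  - enrollment 5 (Pete): course_id=2 -> matches Algorithms
  - enrollment 6 (Dana): course_id=3 -> matches Databases
  - enrollment 7 (Tina): course_id=3 -> matches Databases
  - enrollment 8 (Rosa): course_id=2 -> matches Algorithms
  - enrollment 9 (Dave): course_id=2 -> matches Algorithms
So 1 of 9 rows is dropped.

SQL:
SELECT a.student, b.title AS course
FROM enrollments a
INNER JOIN courses b ON a.course_id = b.id

Result:
student | course       
--------+--------------
Frank   | Discrete Math
Aaron   | Databases    
Uma     | Discrete Math
Pete    | Algorithms   
Dana    | Databases    
Tina    | Databases    
Rosa    | Algorithms   
Dave    | Algorithms   


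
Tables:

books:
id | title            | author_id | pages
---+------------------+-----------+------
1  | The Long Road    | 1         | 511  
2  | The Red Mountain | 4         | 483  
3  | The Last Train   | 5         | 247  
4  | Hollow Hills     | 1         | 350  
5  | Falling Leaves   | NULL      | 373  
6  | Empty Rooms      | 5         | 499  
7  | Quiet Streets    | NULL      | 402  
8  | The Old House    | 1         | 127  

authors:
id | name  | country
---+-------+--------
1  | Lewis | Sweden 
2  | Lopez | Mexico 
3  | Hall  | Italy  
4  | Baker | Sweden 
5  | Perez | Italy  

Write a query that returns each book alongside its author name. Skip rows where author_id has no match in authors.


INNER JOIN keeps only books rows whose author_id matches an id in authors. Walk through each book:
  - book 1 (The Long Road): author_id=1 -> matches Lewis
  - book 2 (The Red Mountain): author_id=4 -> matches Baker
  - book 3 (The Last Train): author_id=5 -> matches Perez
  - book 4 (Hollow Hills): author_id=1 -> matches Lewis
  - book 5 (Falling Leaves): author_id=NULL, no match -> dropped
  - book 6 (Empty Rooms): author_id=5 -> matches Perez
  - book 7 (Quiet Streets): author_id=NULL, no match -> dropped
  - book 8 (The Old House): author_id=1 -> matches Lewis
So 2 of 8 rows are dropped.

SQL:
SELECT a.title, b.name AS author
FROM books a
INNER JOIN authors b ON a.author_id = b.id

Result:
title            | author
-----------------+-------
The Long Road    | Lewis 
The Red Mountain | Baker 
The Last Train   | Perez 
Hollow Hills     | Lewis 
Empty Rooms      | Perez 
The Old House    | Lewis 


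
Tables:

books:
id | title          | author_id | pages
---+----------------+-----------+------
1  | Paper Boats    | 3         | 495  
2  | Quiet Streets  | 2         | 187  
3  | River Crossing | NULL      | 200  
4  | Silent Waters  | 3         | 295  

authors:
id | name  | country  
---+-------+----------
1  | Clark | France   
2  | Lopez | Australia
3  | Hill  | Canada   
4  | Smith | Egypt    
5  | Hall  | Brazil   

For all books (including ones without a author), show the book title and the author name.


LEFT JOIN keeps every row from books (the left table); where author_id has no match in authors, the author columns become NULL. Walk through each book:
  - book 1 (Paper Boats): author_id=3 -> matches Hill
  - book 2 (Quiet Streets): author_id=2 -> matches Lopez
  - book 3 (River Crossing): author_id=NULL, no match -> kept with NULL
  - book 4 (Silent Waters): author_id=3 -> matches Hill
All 4 rows appear; 1 has NULL author.

SQL:
SELECT a.title, b.name AS author
FROM books a
LEFT JOIN authors b ON a.author_id = b.id

Result:
title          | author
---------------+-------
Paper Boats    | Hill  
Quiet Streets  | Lopez 
River Crossing | NULL  
Silent Waters  | Hill  


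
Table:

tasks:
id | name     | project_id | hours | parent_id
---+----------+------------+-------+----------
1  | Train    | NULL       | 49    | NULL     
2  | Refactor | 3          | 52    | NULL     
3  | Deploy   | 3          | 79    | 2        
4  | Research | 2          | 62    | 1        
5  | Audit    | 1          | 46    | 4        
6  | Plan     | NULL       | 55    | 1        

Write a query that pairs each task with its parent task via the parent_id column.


This is a self-join: tasks is joined to a second copy of itself, matching each row's parent_id to another row's id. Use LEFT JOIN so rows with parent_id=NULL are kept.
  - task 1 (Train): parent_id=NULL -> NULL
  - task 2 (Refactor): parent_id=NULL -> NULL
  - task 3 (Deploy): parent_id=2 -> Refactor
  - task 4 (Research): parent_id=1 -> Train
  - task 5 (Audit): parent_id=4 -> Research
  - task 6 (Plan): parent_id=1 -> Train

SQL:
SELECT a.name AS item, b.name AS parent
FROM tasks a
LEFT JOIN tasks b ON a.parent_id = b.id

Result:
item     | parent  
---------+---------
Train    | NULL    
Refactor | NULL    
Deploy   | Refactor
Research | Train   
Audit    | Research
Plan     | Train   


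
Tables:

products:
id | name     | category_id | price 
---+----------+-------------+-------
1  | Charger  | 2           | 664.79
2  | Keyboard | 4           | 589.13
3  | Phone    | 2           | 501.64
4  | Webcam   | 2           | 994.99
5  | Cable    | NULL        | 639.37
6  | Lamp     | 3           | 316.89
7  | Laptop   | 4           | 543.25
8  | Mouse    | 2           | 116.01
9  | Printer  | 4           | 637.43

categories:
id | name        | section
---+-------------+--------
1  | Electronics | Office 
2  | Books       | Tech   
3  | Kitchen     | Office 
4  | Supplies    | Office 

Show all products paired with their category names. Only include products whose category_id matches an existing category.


INNER JOIN keeps only products rows whose category_id matches an id in categories. Walk through each product:
  - product 1 (Charger): category_id=2 -> matches Books
  - product 2 (Keyboard): category_id=4 -> matches Supplies
  - product 3 (Phone): category_id=2 -> matches Books
  - product 4 (Webcam): category_id=2 -> matches Books
  - product 5 (Cable): category_id=NULL, no match -> dropped
  - product 6 (Lamp): category_id=3 -> matches Kitchen
  - product 7 (Laptop): category_id=4 -> matches Supplies
  - product 8 (Mouse): category_id=2 -> matches Books
  - product 9 (Printer): category_id=4 -> matches Supplies
So 1 of 9 rows is dropped.

SQL:
SELECT a.name, b.name AS category
FROM products a
INNER JOIN categories b ON a.category_id = b.id

Result:
name     | category
---------+---------
Charger  | Books   
Keyboard | Supplies
Phone    | Books   
Webcam   | Books   
Lamp     | Kitchen 
Laptop   | Supplies
Mouse    | Books   
Printer  | Supplies


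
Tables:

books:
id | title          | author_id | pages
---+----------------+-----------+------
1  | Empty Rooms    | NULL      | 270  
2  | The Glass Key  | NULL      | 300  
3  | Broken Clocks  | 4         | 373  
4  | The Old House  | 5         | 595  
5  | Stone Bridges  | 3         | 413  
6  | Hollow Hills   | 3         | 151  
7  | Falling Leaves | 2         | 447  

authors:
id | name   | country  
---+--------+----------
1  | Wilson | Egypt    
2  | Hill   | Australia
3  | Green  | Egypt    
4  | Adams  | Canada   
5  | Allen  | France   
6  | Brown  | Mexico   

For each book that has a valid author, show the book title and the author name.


INNER JOIN keeps only books rows whose author_id matches an id in authors. Walk through each book:
  - book 1 (Empty Rooms): author_id=NULL, no match -> dropped
  - book 2 (The Glass Key): author_id=NULL, no match -> dropped
  - book 3 (Broken Clocks): author_id=4 -> matches Adams
  - book 4 (The Old House): author_id=5 -> matches Allen
  - book 5 (Stone Bridges): author_id=3 -> matches Green
  - book 6 (Hollow Hills): author_id=3 -> matches Green
  - book 7 (Falling Leaves): author_id=2 -> matches Hill
So 2 of 7 rows are dropped.

SQL:
SELECT a.title, b.name AS author
FROM books a
INNER JOIN authors b ON a.author_id = b.id

Result:
title          | author
---------------+-------
Broken Clocks  | Adams 
The Old House  | Allen 
Stone Bridges  | Green 
Hollow Hills   | Green 
Falling Leaves | Hill  


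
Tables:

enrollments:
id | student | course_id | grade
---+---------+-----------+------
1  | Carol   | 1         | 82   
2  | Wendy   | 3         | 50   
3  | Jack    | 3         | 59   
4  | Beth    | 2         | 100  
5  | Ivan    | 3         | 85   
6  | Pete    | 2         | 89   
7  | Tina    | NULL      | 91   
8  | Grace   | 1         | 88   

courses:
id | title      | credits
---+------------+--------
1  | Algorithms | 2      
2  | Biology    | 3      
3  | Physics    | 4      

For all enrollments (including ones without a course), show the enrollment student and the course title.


LEFT JOIN keeps every row from enrollments (the left table); where course_id has no match in courses, the course columns become NULL. Walk through each enrollment:
  - enrollment 1 (Carol): course_id=1 -> matches Algorithms
  - enrollment 2 (Wendy): course_id=3 -> matches Physics
  - enrollment 3 (Jack): course_id=3 -> matches Physics
  - enrollment 4 (Beth): course_id=2 -> matches Biology
  - enrollment 5 (Ivan): course_id=3 -> matches Physics
  - enrollment 6 (Pete): course_id=2 -> matches Biology
  - enrollment 7 (Tina): course_id=NULL, no match -> kept with NULL
  - enrollment 8 (Grace): course_id=1 -> matches Algorithms
All 8 rows appear; 1 has NULL course.

SQL:
SELECT a.student, b.title AS course
FROM enrollments a
LEFT JOIN courses b ON a.course_id = b.id

Result:
student | course    
--------+-----------
Carol   | Algorithms
Wendy   | Physics   
Jack    | Physics   
Beth    | Biology   
Ivan    | Physics   
Pete    | Biology   
Tina    | NULL      
Grace   | Algorithms


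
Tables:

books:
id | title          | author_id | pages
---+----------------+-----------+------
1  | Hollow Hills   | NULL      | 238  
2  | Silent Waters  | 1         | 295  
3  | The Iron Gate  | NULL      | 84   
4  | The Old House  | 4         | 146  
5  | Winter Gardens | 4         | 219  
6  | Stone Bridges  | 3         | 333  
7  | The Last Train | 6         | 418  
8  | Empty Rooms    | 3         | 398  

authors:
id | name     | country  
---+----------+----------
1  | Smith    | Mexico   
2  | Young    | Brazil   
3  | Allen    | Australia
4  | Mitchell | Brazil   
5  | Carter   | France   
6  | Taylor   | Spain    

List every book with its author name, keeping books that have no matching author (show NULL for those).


LEFT JOIN keeps every row from books (the left table); where author_id has no match in authors, the author columns become NULL. Walk through each book:
  - book 1 (Hollow Hills): author_id=NULL, no match -> kept with NULL
  - book 2 (Silent Waters): author_id=1 -> matches Smith
  - book 3 (The Iron Gate): author_id=NULL, no match -> kept with NULL
  - book 4 (The Old House): author_id=4 -> matches Mitchell
  - book 5 (Winter Gardens): author_id=4 -> matches Mitchell
  - book 6 (Stone Bridges): author_id=3 -> matches Allen
  - book 7 (The Last Train): author_id=6 -> matches Taylor
  - book 8 (Empty Rooms): author_id=3 -> matches Allen
All 8 rows appear; 2 have NULL author.

SQL:
SELECT a.title, b.name AS author
FROM books a
LEFT JOIN authors b ON a.author_id = b.id

Result:
title          | author  
---------------+---------
Hollow Hills   | NULL    
Silent Waters  | Smith   
The Iron Gate  | NULL    
The Old House  | Mitchell
Winter Gardens | Mitchell
Stone Bridges  | Allen   
The Last Train | Taylor  
Empty Rooms    | Allen   


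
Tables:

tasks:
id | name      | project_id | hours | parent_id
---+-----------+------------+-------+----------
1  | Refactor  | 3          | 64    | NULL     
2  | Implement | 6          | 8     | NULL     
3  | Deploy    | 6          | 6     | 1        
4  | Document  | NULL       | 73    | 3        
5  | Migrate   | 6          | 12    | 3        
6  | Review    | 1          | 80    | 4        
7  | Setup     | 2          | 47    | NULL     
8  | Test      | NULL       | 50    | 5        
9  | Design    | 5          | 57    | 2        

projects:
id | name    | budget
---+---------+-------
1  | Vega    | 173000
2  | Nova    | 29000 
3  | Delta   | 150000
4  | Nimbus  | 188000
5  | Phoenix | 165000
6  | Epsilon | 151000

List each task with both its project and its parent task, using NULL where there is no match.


Two LEFT JOINs from the same base table tasks: one to projects via project_id, one to tasks itself via parent_id. Both are LEFT so every task is preserved.
Match against projects:
  - task 1 (Refactor): project_id=3 -> matches Delta
  - task 2 (Implement): project_id=6 -> matches Epsilon
  - task 3 (Deploy): project_id=6 -> matches Epsilon
  - task 4 (Document): project_id=NULL, no match -> kept with NULL
  - task 5 (Migrate): project_id=6 -> matches Epsilon
  - task 6 (Review): project_id=1 -> matches Vega
  - task 7 (Setup): project_id=2 -> matches Nova
  - task 8 (Test): project_id=NULL, no match -> kept with NULL
  - task 9 (Design): project_id=5 -> matches Phoenix
Match against tasks (self):
  - task 1 (Refactor): parent_id=NULL -> NULL
  - task 2 (Implement): parent_id=NULL -> NULL
  - task 3 (Deploy): parent_id=1 -> Refactor
  - task 4 (Document): parent_id=3 -> Deploy
  - task 5 (Migrate): parent_id=3 -> Deploy
  - task 6 (Review): parent_id=4 -> Document
  - task 7 (Setup): parent_id=NULL -> NULL
  - task 8 (Test): parent_id=5 -> Migrate
  - task 9 (Design): parent_id=2 -> Implement

SQL:
SELECT a.name, b.name AS project, c.name AS parent
FROM tasks a
LEFT JOIN projects b ON a.project_id = b.id
LEFT JOIN tasks c ON a.parent_id = c.id

Result:
name      | project | parent   
----------+---------+----------
Refactor  | Delta   | NULL     
Implement | Epsilon | NULL     
Deploy    | Epsilon | Refactor 
Document  | NULL    | Deploy   
Migrate   | Epsilon | Deploy   
Review    | Vega    | Document 
Setup     | Nova    | NULL     
Test      | NULL    | Migrate  
Design    | Phoenix | Implement


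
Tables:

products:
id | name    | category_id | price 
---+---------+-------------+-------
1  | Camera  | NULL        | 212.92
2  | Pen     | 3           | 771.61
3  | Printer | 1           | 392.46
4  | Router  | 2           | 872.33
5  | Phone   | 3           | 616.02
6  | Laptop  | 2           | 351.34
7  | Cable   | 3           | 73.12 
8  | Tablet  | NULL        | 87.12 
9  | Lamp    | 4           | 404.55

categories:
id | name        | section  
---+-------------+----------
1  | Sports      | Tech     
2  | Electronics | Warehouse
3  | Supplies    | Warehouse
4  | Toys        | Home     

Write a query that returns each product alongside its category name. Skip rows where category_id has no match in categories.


INNER JOIN keeps only products rows whose category_id matches an id in categories. Walk through each product:
  - product 1 (Camera): category_id=NULL, no match -> dropped
  - product 2 (Pen): category_id=3 -> matches Supplies
  - product 3 (Printer): category_id=1 -> matches Sports
  - product 4 (Router): category_id=2 -> matches Electronics
  - product 5 (Phone): category_id=3 -> matches Supplies
  - product 6 (Laptop): category_id=2 -> matches Electronics
  - product 7 (Cable): category_id=3 -> matches Supplies
  - product 8 (Tablet): category_id=NULL, no match -> dropped
  - product 9 (Lamp): category_id=4 -> matches Toys
So 2 of 9 rows are dropped.

SQL:
SELECT a.name, b.name AS category
FROM products a
INNER JOIN categories b ON a.category_id = b.id

Result:
name    | category   
--------+------------
Pen     | Supplies   
Printer | Sports     
Router  | Electronics
Phone   | Supplies   
Laptop  | Electronics
Cable   | Supplies   
Lamp    | Toys       


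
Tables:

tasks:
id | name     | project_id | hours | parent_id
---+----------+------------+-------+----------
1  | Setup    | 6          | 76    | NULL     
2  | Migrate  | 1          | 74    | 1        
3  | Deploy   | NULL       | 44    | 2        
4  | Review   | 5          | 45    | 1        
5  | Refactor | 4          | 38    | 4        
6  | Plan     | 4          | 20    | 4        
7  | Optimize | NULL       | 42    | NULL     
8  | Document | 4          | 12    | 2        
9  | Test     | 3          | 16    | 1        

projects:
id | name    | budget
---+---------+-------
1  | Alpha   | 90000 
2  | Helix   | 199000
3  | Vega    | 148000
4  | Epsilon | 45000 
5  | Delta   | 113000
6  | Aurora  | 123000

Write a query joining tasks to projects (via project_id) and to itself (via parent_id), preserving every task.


Two LEFT JOINs from the same base table tasks: one to projects via project_id, one to tasks itself via parent_id. Both are LEFT so every task is preserved.
Match against projects:
  - task 1 (Setup): project_id=6 -> matches Aurora
  - task 2 (Migrate): project_id=1 -> matches Alpha
  - task 3 (Deploy): project_id=NULL, no match -> kept with NULL
  - task 4 (Review): project_id=5 -> matches Delta
  - task 5 (Refactor): project_id=4 -> matches Epsilon
  - task 6 (Plan): project_id=4 -> matches Epsilon
  - task 7 (Optimize): project_id=NULL, no match -> kept with NULL
  - task 8 (Document): project_id=4 -> matches Epsilon
  - task 9 (Test): project_id=3 -> matches Vega
Match against tasks (self):
  - task 1 (Setup): parent_id=NULL -> NULL
  - task 2 (Migrate): parent_id=1 -> Setup
  - task 3 (Deploy): parent_id=2 -> Migrate
  - task 4 (Review): parent_id=1 -> Setup
  - task 5 (Refactor): parent_id=4 -> Review
  - task 6 (Plan): parent_id=4 -> Review
  - task 7 (Optimize): parent_id=NULL -> NULL
  - task 8 (Document): parent_id=2 -> Migrate
  - task 9 (Test): parent_id=1 -> Setup

SQL:
SELECT a.name, b.name AS project, c.name AS parent
FROM tasks a
LEFT JOIN projects b ON a.project_id = b.id
LEFT JOIN tasks c ON a.parent_id = c.id

Result:
name     | project | parent 
---------+---------+--------
Setup    | Aurora  | NULL   
Migrate  | Alpha   | Setup  
Deploy   | NULL    | Migrate
Review   | Delta   | Setup  
Refactor | Epsilon | Review 
Plan     | Epsilon | Review 
Optimize | NULL    | NULL   
Document | Epsilon | Migrate
Test     | Vega    | Setup  


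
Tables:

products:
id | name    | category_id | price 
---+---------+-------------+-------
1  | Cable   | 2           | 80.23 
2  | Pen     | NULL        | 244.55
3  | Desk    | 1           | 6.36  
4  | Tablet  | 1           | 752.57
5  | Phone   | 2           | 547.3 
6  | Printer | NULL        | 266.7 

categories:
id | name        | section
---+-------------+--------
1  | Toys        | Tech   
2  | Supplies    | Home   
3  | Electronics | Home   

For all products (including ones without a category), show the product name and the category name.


LEFT JOIN keeps every row from products (the left table); where category_id has no match in categories, the category columns become NULL. Walk through each product:
  - product 1 (Cable): category_id=2 -> matches Supplies
  - product 2 (Pen): category_id=NULL, no match -> kept with NULL
  - product 3 (Desk): category_id=1 -> matches Toys
  - product 4 (Tablet): category_id=1 -> matches Toys
  - product 5 (Phone): category_id=2 -> matches Supplies
  - product 6 (Printer): category_id=NULL, no match -> kept with NULL
All 6 rows appear; 2 have NULL category.

SQL:
SELECT a.name, b.name AS category
FROM products a
LEFT JOIN categories b ON a.category_id = b.id

Result:
name    | category
--------+---------
Cable   | Supplies
Pen     | NULL    
Desk    | Toys    
Tablet  | Toys    
Phone   | Supplies
Printer | NULL    


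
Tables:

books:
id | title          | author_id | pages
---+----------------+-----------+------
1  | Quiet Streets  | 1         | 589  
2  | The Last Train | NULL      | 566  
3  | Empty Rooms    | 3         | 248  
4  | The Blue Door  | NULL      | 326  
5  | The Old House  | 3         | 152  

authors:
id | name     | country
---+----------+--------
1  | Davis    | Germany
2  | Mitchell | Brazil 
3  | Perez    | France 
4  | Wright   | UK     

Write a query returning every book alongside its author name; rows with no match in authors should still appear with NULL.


LEFT JOIN keeps every row from books (the left table); where author_id has no match in authors, the author columns become NULL. Walk through each book:
  - book 1 (Quiet Streets): author_id=1 -> matches Davis
  - book 2 (The Last Train): author_id=NULL, no match -> kept with NULL
  - book 3 (Empty Rooms): author_id=3 -> matches Perez
  - book 4 (The Blue Door): author_id=NULL, no match -> kept with NULL
  - book 5 (The Old House): author_id=3 -> matches Perez
All 5 rows appear; 2 have NULL author.

SQL:
SELECT a.title, b.name AS author
FROM books a
LEFT JOIN authors b ON a.author_id = b.id

Result:
title          | author
---------------+-------
Quiet Streets  | Davis 
The Last Train | NULL  
Empty Rooms    | Perez 
The Blue Door  | NULL  
The Old House  | Perez 


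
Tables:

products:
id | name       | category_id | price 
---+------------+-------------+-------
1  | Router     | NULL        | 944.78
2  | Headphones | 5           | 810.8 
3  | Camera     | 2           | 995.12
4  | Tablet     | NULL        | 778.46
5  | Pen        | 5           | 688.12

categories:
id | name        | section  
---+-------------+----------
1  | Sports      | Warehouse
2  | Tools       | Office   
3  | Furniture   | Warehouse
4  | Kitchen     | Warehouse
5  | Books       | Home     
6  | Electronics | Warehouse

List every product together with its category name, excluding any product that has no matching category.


INNER JOIN keeps only products rows whose category_id matches an id in categories. Walk through each product:
  - product 1 (Router): category_id=NULL, no match -> dropped
  - product 2 (Headphones): category_id=5 -> matches Books
  - product 3 (Camera): category_id=2 -> matches Tools
  - product 4 (Tablet): category_id=NULL, no match -> dropped
  - product 5 (Pen): category_id=5 -> matches Books
So 2 of 5 rows are dropped.

SQL:
SELECT a.name, b.name AS category
FROM products a
INNER JOIN categories b ON a.category_id = b.id

Result:
name       | category
-----------+---------
Headphones | Books   
Camera     | Tools   
Pen        | Books   


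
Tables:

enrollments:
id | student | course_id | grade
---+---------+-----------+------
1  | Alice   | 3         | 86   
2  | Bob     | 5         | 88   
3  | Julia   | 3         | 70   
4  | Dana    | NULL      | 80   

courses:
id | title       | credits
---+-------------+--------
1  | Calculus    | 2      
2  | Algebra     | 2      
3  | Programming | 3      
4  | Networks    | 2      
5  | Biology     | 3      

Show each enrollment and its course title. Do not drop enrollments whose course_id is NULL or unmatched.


LEFT JOIN keeps every row from enrollments (the left table); where course_id has no match in courses, the course columns become NULL. Walk through each enrollment:
  - enrollment 1 (Alice): course_id=3 -> matches Programming
  - enrollment 2 (Bob): course_id=5 -> matches Biology
  - enrollment 3 (Julia): course_id=3 -> matches Programming
  - enrollment 4 (Dana): course_id=NULL, no match -> kept with NULL
All 4 rows appear; 1 has NULL course.

SQL:
SELECT a.student, b.title AS course
FROM enrollments a
LEFT JOIN courses b ON a.course_id = b.id

Result:
student | course     
--------+------------
Alice   | Programming
Bob     | Biology    
Julia   | Programming
Dana    | NULL       


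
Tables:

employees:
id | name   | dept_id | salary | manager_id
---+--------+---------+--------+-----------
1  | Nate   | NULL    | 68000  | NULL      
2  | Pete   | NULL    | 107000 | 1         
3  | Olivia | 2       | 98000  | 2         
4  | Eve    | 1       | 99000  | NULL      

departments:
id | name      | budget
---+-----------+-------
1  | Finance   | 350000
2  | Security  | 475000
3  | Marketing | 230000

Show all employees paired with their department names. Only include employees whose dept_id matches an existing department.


INNER JOIN keeps only employees rows whose dept_id matches an id in departments. Walk through each employee:
  - employee 1 (Nate): dept_id=NULL, no match -> dropped
  - employee 2 (Pete): dept_id=NULL, no match -> dropped
  - employee 3 (Olivia): dept_id=2 -> matches Security
  - employee 4 (Eve): dept_id=1 -> matches Finance
So 2 of 4 rows are dropped.

SQL:
SELECT a.name, b.name AS department
FROM employees a
INNER JOIN departments b ON a.dept_id = b.id

Result:
name   | department
-------+-----------
Olivia | Security  
Eve    | Finance   
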